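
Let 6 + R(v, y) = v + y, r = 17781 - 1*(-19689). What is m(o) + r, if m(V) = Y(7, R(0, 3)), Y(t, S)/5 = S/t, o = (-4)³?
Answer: 262275/7 ≈ 37468.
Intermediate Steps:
o = -64
r = 37470 (r = 17781 + 19689 = 37470)
R(v, y) = -6 + v + y (R(v, y) = -6 + (v + y) = -6 + v + y)
Y(t, S) = 5*S/t (Y(t, S) = 5*(S/t) = 5*S/t)
m(V) = -15/7 (m(V) = 5*(-6 + 0 + 3)/7 = 5*(-3)*(⅐) = -15/7)
m(o) + r = -15/7 + 37470 = 262275/7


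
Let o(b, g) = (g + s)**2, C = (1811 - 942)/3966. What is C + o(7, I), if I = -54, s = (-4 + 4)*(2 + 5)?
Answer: 11565725/3966 ≈ 2916.2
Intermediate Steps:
s = 0 (s = 0*7 = 0)
C = 869/3966 (C = 869*(1/3966) = 869/3966 ≈ 0.21911)
o(b, g) = g**2 (o(b, g) = (g + 0)**2 = g**2)
C + o(7, I) = 869/3966 + (-54)**2 = 869/3966 + 2916 = 11565725/3966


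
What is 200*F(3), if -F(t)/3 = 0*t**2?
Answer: 0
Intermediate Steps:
F(t) = 0 (F(t) = -0*t**2 = -3*0 = 0)
200*F(3) = 200*0 = 0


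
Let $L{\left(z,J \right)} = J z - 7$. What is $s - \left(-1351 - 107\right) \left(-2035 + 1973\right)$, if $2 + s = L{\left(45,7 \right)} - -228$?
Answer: $-89862$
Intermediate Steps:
$L{\left(z,J \right)} = -7 + J z$
$s = 534$ ($s = -2 + \left(\left(-7 + 7 \cdot 45\right) - -228\right) = -2 + \left(\left(-7 + 315\right) + 228\right) = -2 + \left(308 + 228\right) = -2 + 536 = 534$)
$s - \left(-1351 - 107\right) \left(-2035 + 1973\right) = 534 - \left(-1351 - 107\right) \left(-2035 + 1973\right) = 534 - \left(-1458\right) \left(-62\right) = 534 - 90396 = -89862$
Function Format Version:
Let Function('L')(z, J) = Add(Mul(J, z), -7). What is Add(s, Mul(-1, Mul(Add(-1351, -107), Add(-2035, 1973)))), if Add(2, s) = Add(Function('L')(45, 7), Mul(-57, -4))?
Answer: -89862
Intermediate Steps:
Function('L')(z, J) = Add(-7, Mul(J, z))
s = 534 (s = Add(-2, Add(Add(-7, Mul(7, 45)), Mul(-57, -4))) = Add(-2, Add(Add(-7, 315), 228)) = Add(-2, Add(308, 228)) = Add(-2, 536) = 534)
Add(s, Mul(-1, Mul(Add(-1351, -107), Add(-2035, 1973)))) = Add(534, Mul(-1, Mul(Add(-1351, -107), Add(-2035, 1973)))) = Add(534, Mul(-1, Mul(-1458, -62))) = Add(534, Mul(-1, 90396)) = Add(534, -90396) = -89862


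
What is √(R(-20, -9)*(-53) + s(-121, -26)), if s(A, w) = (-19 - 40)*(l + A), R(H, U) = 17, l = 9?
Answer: √5707 ≈ 75.545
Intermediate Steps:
s(A, w) = -531 - 59*A (s(A, w) = (-19 - 40)*(9 + A) = -59*(9 + A) = -531 - 59*A)
√(R(-20, -9)*(-53) + s(-121, -26)) = √(17*(-53) + (-531 - 59*(-121))) = √(-901 + (-531 + 7139)) = √(-901 + 6608) = √5707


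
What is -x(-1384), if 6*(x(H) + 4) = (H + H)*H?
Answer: -1915444/3 ≈ -6.3848e+5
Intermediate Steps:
x(H) = -4 + H²/3 (x(H) = -4 + ((H + H)*H)/6 = -4 + ((2*H)*H)/6 = -4 + (2*H²)/6 = -4 + H²/3)
-x(-1384) = -(-4 + (⅓)*(-1384)²) = -(-4 + (⅓)*1915456) = -(-4 + 1915456/3) = -1*1915444/3 = -1915444/3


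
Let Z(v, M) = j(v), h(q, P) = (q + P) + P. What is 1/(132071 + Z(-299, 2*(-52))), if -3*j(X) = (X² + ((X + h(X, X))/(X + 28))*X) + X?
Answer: 813/83584685 ≈ 9.7267e-6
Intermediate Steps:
h(q, P) = q + 2*P (h(q, P) = (P + q) + P = q + 2*P)
j(X) = -X/3 - X²/3 - 4*X²/(3*(28 + X)) (j(X) = -((X² + ((X + (X + 2*X))/(X + 28))*X) + X)/3 = -((X² + ((X + 3*X)/(28 + X))*X) + X)/3 = -((X² + ((4*X)/(28 + X))*X) + X)/3 = -((X² + (4*X/(28 + X))*X) + X)/3 = -((X² + 4*X²/(28 + X)) + X)/3 = -(X + X² + 4*X²/(28 + X))/3 = -X/3 - X²/3 - 4*X²/(3*(28 + X)))
Z(v, M) = -v*(28 + v² + 33*v)/(84 + 3*v)
1/(132071 + Z(-299, 2*(-52))) = 1/(132071 - 1*(-299)*(28 + (-299)² + 33*(-299))/(84 + 3*(-299))) = 1/(132071 - 1*(-299)*(28 + 89401 - 9867)/(84 - 897)) = 1/(132071 - 1*(-299)*79562/(-813)) = 1/(132071 - 1*(-299)*(-1/813)*79562) = 1/(132071 - 23789038/813) = 1/(83584685/813) = 813/83584685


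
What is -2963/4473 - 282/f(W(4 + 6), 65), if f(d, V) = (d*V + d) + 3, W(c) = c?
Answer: -1075285/988533 ≈ -1.0878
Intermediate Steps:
f(d, V) = 3 + d + V*d (f(d, V) = (V*d + d) + 3 = (d + V*d) + 3 = 3 + d + V*d)
-2963/4473 - 282/f(W(4 + 6), 65) = -2963/4473 - 282/(3 + (4 + 6) + 65*(4 + 6)) = -2963*1/4473 - 282/(3 + 10 + 65*10) = -2963/4473 - 282/(3 + 10 + 650) = -2963/4473 - 282/663 = -2963/4473 - 282*1/663 = -2963/4473 - 94/221 = -1075285/988533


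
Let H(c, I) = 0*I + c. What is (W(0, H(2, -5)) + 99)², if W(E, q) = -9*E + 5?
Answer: 10816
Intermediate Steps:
H(c, I) = c (H(c, I) = 0 + c = c)
W(E, q) = 5 - 9*E
(W(0, H(2, -5)) + 99)² = ((5 - 9*0) + 99)² = ((5 + 0) + 99)² = (5 + 99)² = 104² = 10816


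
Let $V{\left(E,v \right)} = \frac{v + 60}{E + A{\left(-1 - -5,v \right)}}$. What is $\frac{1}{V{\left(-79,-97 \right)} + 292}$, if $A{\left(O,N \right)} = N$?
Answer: $\frac{176}{51429} \approx 0.0034222$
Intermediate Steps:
$V{\left(E,v \right)} = \frac{60 + v}{E + v}$ ($V{\left(E,v \right)} = \frac{v + 60}{E + v} = \frac{60 + v}{E + v}$)
$\frac{1}{V{\left(-79,-97 \right)} + 292} = \frac{1}{\frac{60 - 97}{-79 - 97} + 292} = \frac{1}{\frac{1}{-176} \left(-37\right) + 292} = \frac{1}{\left(- \frac{1}{176}\right) \left(-37\right) + 292} = \frac{1}{\frac{37}{176} + 292} = \frac{1}{\frac{51429}{176}} = \frac{176}{51429}$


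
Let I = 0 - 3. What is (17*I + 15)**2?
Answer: 1296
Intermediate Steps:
I = -3
(17*I + 15)**2 = (17*(-3) + 15)**2 = (-51 + 15)**2 = (-36)**2 = 1296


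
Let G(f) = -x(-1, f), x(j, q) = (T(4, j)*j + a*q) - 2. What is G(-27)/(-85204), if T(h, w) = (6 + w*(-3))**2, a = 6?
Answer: -35/12172 ≈ -0.0028755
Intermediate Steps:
T(h, w) = (6 - 3*w)**2
x(j, q) = -2 + 6*q + 9*j*(-2 + j)**2 (x(j, q) = ((9*(-2 + j)**2)*j + 6*q) - 2 = (9*j*(-2 + j)**2 + 6*q) - 2 = (6*q + 9*j*(-2 + j)**2) - 2 = -2 + 6*q + 9*j*(-2 + j)**2)
G(f) = 83 - 6*f (G(f) = -(-2 + 6*f + 9*(-1)*(-2 - 1)**2) = -(-2 + 6*f + 9*(-1)*(-3)**2) = -(-2 + 6*f + 9*(-1)*9) = -(-2 + 6*f - 81) = -(-83 + 6*f) = 83 - 6*f)
G(-27)/(-85204) = (83 - 6*(-27))/(-85204) = (83 + 162)*(-1/85204) = 245*(-1/85204) = -35/12172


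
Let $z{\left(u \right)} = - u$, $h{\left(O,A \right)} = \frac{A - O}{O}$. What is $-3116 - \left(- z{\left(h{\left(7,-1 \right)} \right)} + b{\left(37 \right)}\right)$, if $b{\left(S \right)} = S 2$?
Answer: $- \frac{22322}{7} \approx -3188.9$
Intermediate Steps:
$h{\left(O,A \right)} = \frac{A - O}{O}$
$b{\left(S \right)} = 2 S$
$-3116 - \left(- z{\left(h{\left(7,-1 \right)} \right)} + b{\left(37 \right)}\right) = -3116 - \left(74 + \frac{-1 - 7}{7}\right) = -3116 - \left(74 + \frac{1}{7} \left(-8\right)\right) = -3116 - \frac{510}{7} = - \frac{22322}{7}$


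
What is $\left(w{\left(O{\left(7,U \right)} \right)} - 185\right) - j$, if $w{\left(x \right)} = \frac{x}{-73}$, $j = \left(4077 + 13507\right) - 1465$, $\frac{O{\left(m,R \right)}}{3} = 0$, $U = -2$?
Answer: $-16304$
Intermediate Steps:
$O{\left(m,R \right)} = 0$ ($O{\left(m,R \right)} = 3 \cdot 0 = 0$)
$j = 16119$ ($j = 17584 - 1465 = 16119$)
$w{\left(x \right)} = - \frac{x}{73}$ ($w{\left(x \right)} = x \left(- \frac{1}{73}\right) = - \frac{x}{73}$)
$\left(w{\left(O{\left(7,U \right)} \right)} - 185\right) - j = \left(\left(- \frac{1}{73}\right) 0 - 185\right) - 16119 = \left(0 - 185\right) - 16119 = -185 - 16119 = -16304$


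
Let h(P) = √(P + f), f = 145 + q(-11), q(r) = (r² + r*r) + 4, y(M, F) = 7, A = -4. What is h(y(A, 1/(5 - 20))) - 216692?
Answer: -216692 + √398 ≈ -2.1667e+5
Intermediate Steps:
q(r) = 4 + 2*r² (q(r) = (r² + r²) + 4 = 2*r² + 4 = 4 + 2*r²)
f = 391 (f = 145 + (4 + 2*(-11)²) = 145 + (4 + 2*121) = 145 + (4 + 242) = 145 + 246 = 391)
h(P) = √(391 + P) (h(P) = √(P + 391) = √(391 + P))
h(y(A, 1/(5 - 20))) - 216692 = √(391 + 7) - 216692 = √398 - 216692 = -216692 + √398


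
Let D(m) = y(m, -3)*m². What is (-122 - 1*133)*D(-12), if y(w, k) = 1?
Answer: -36720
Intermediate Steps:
D(m) = m² (D(m) = 1*m² = m²)
(-122 - 1*133)*D(-12) = (-122 - 1*133)*(-12)² = (-122 - 133)*144 = -255*144 = -36720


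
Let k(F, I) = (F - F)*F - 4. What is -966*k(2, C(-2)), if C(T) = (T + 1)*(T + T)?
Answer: 3864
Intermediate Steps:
C(T) = 2*T*(1 + T) (C(T) = (1 + T)*(2*T) = 2*T*(1 + T))
k(F, I) = -4 (k(F, I) = 0*F - 4 = 0 - 4 = -4)
-966*k(2, C(-2)) = -966*(-4) = 3864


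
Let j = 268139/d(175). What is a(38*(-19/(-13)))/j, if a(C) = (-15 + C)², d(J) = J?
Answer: 48602575/45315491 ≈ 1.0725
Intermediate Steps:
j = 268139/175 ≈ 1532.2
a(38*(-19/(-13)))/j = (-15 + 38*(-19/(-13)))²/(268139/175) = (-15 + 38*(-19*(-1/13)))²*(175/268139) = (-15 + 38*(19/13))²*(175/268139) = (-15 + 722/13)²*(175/268139) = (527/13)²*(175/268139) = (277729/169)*(175/268139) = 48602575/45315491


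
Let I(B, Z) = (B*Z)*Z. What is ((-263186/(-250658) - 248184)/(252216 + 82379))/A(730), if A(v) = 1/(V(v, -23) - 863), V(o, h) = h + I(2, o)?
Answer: -33123639815493902/41934456755 ≈ -7.8989e+5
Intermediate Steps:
I(B, Z) = B*Z²
V(o, h) = h + 2*o²
A(v) = 1/(-886 + 2*v²) (A(v) = 1/((-23 + 2*v²) - 863) = 1/(-886 + 2*v²))
((-263186/(-250658) - 248184)/(252216 + 82379))/A(730) = ((-263186/(-250658) - 248184)/(252216 + 82379))/((1/(2*(-443 + 730²)))) = ((-263186*(-1/250658) - 248184)/334595)/((1/(2*(-443 + 532900)))) = ((131593/125329 - 248184)*(1/334595))/(((½)/532457)) = (-31104520943/125329*1/334595)/(((½)*(1/532457))) = -31104520943/(41934456755*1/1064914) = -31104520943/41934456755*1064914 = -33123639815493902/41934456755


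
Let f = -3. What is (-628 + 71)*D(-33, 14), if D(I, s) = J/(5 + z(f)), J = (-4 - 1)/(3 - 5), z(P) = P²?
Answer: -2785/28 ≈ -99.464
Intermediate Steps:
J = 5/2 (J = -5/(-2) = -5*(-½) = 5/2 ≈ 2.5000)
D(I, s) = 5/28 (D(I, s) = (5/2)/(5 + (-3)²) = (5/2)/(5 + 9) = (5/2)/14 = (1/14)*(5/2) = 5/28)
(-628 + 71)*D(-33, 14) = (-628 + 71)*(5/28) = -557*5/28 = -2785/28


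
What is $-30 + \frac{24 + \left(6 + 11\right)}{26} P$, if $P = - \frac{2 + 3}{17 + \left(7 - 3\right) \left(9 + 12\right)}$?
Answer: $- \frac{78985}{2626} \approx -30.078$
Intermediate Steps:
$P = - \frac{5}{101}$ ($P = - \frac{5}{17 + 4 \cdot 21} = - \frac{5}{17 + 84} = - \frac{5}{101} \approx -0.049505$)
$-30 + \frac{24 + \left(6 + 11\right)}{26} P = -30 + \frac{24 + \left(6 + 11\right)}{26} \left(- \frac{5}{101}\right) = -30 + \left(24 + 17\right) \frac{1}{26} \left(- \frac{5}{101}\right) = -30 + 41 \cdot \frac{1}{26} \left(- \frac{5}{101}\right) = -30 + \frac{41}{26} \left(- \frac{5}{101}\right) = -30 - \frac{205}{2626} = - \frac{78985}{2626}$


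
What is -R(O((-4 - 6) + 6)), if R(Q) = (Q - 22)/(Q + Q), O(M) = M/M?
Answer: 21/2 ≈ 10.500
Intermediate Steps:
O(M) = 1
R(Q) = (-22 + Q)/(2*Q) (R(Q) = (-22 + Q)/((2*Q)) = (-22 + Q)*(1/(2*Q)) = (-22 + Q)/(2*Q))
-R(O((-4 - 6) + 6)) = -(-22 + 1)/(2*1) = -(-21)/2 = -1*(-21/2) = 21/2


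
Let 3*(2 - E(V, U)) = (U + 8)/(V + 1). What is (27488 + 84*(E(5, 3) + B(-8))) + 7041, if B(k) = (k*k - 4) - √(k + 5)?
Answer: 119057/3 - 84*I*√3 ≈ 39686.0 - 145.49*I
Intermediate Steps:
E(V, U) = 2 - (8 + U)/(3*(1 + V)) (E(V, U) = 2 - (U + 8)/(3*(V + 1)) = 2 - (8 + U)/(3*(1 + V)))
B(k) = -4 + k² - √(5 + k) (B(k) = (k² - 4) - √(5 + k) = (-4 + k²) - √(5 + k) = -4 + k² - √(5 + k))
(27488 + 84*(E(5, 3) + B(-8))) + 7041 = (27488 + 84*((-2 - 1*3 + 6*5)/(3*(1 + 5)) + (-4 + (-8)² - √(5 - 8)))) + 7041 = (27488 + 84*((⅓)*(-2 - 3 + 30)/6 + (-4 + 64 - √(-3)))) + 7041 = (27488 + 84*((⅓)*(⅙)*25 + (-4 + 64 - I*√3))) + 7041 = (27488 + 84*(25/18 + (-4 + 64 - I*√3))) + 7041 = (27488 + 84*(25/18 + (60 - I*√3))) + 7041 = (27488 + 84*(1105/18 - I*√3)) + 7041 = (27488 + (15470/3 - 84*I*√3)) + 7041 = (97934/3 - 84*I*√3) + 7041 = 119057/3 - 84*I*√3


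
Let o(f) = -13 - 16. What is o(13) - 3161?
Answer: -3190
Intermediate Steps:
o(f) = -29
o(13) - 3161 = -29 - 3161 = -3190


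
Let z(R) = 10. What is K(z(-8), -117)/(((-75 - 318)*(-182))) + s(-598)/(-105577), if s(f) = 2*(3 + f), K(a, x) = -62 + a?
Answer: 3062536/290442327 ≈ 0.010544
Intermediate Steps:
s(f) = 6 + 2*f
K(z(-8), -117)/(((-75 - 318)*(-182))) + s(-598)/(-105577) = (-62 + 10)/(((-75 - 318)*(-182))) + (6 + 2*(-598))/(-105577) = -52/((-393*(-182))) + (6 - 1196)*(-1/105577) = -52/71526 - 1190*(-1/105577) = -52*1/71526 + 1190/105577 = -2/2751 + 1190/105577 = 3062536/290442327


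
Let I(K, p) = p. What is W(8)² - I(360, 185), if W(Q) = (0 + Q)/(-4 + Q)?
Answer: -181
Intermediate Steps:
W(Q) = Q/(-4 + Q)
W(8)² - I(360, 185) = (8/(-4 + 8))² - 1*185 = (8/4)² - 185 = (8*(¼))² - 185 = 2² - 185 = 4 - 185 = -181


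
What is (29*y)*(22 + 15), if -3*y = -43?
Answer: 46139/3 ≈ 15380.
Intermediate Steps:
y = 43/3 (y = -⅓*(-43) = 43/3 ≈ 14.333)
(29*y)*(22 + 15) = (29*(43/3))*(22 + 15) = (1247/3)*37 = 46139/3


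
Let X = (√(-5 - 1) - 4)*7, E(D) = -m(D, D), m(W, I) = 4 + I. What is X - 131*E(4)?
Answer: 1020 + 7*I*√6 ≈ 1020.0 + 17.146*I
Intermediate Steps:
E(D) = -4 - D (E(D) = -(4 + D) = -4 - D)
X = -28 + 7*I*√6 (X = (√(-6) - 4)*7 = (I*√6 - 4)*7 = (-4 + I*√6)*7 = -28 + 7*I*√6 ≈ -28.0 + 17.146*I)
X - 131*E(4) = (-28 + 7*I*√6) - 131*(-4 - 1*4) = (-28 + 7*I*√6) - 131*(-4 - 4) = (-28 + 7*I*√6) - 131*(-8) = (-28 + 7*I*√6) + 1048 = 1020 + 7*I*√6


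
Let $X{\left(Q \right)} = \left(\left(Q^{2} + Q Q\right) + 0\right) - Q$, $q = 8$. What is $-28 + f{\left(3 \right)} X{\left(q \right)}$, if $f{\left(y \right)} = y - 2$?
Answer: $92$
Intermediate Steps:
$f{\left(y \right)} = -2 + y$ ($f{\left(y \right)} = y - 2 = -2 + y$)
$X{\left(Q \right)} = - Q + 2 Q^{2}$ ($X{\left(Q \right)} = \left(\left(Q^{2} + Q^{2}\right) + 0\right) - Q = \left(2 Q^{2} + 0\right) - Q = 2 Q^{2} - Q = - Q + 2 Q^{2}$)
$-28 + f{\left(3 \right)} X{\left(q \right)} = -28 + \left(-2 + 3\right) 8 \left(-1 + 2 \cdot 8\right) = -28 + 1 \cdot 8 \left(-1 + 16\right) = -28 + 1 \cdot 8 \cdot 15 = -28 + 1 \cdot 120 = -28 + 120 = 92$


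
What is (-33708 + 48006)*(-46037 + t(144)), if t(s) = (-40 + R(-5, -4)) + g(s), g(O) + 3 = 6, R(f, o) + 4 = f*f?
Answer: -658465794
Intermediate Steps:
R(f, o) = -4 + f**2 (R(f, o) = -4 + f*f = -4 + f**2)
g(O) = 3 (g(O) = -3 + 6 = 3)
t(s) = -16 (t(s) = (-40 + (-4 + (-5)**2)) + 3 = (-40 + (-4 + 25)) + 3 = (-40 + 21) + 3 = -19 + 3 = -16)
(-33708 + 48006)*(-46037 + t(144)) = (-33708 + 48006)*(-46037 - 16) = 14298*(-46053) = -658465794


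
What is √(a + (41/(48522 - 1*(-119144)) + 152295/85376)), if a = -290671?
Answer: 5*I*√9306377804953800709590/894665776 ≈ 539.14*I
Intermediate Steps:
√(a + (41/(48522 - 1*(-119144)) + 152295/85376)) = √(-290671 + (41/(48522 - 1*(-119144)) + 152295/85376)) = √(-290671 + (41/(48522 + 119144) + 152295*(1/85376))) = √(-290671 + (41/167666 + 152295/85376)) = √(-290671 + 12769096943/7157326208) = √(-2080414397108625/7157326208) = 5*I*√9306377804953800709590/894665776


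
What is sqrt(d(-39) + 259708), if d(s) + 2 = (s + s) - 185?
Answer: 9*sqrt(3203) ≈ 509.36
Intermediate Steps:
d(s) = -187 + 2*s (d(s) = -2 + ((s + s) - 185) = -2 + (2*s - 185) = -2 + (-185 + 2*s) = -187 + 2*s)
sqrt(d(-39) + 259708) = sqrt((-187 + 2*(-39)) + 259708) = sqrt((-187 - 78) + 259708) = sqrt(-265 + 259708) = sqrt(259443) = 9*sqrt(3203)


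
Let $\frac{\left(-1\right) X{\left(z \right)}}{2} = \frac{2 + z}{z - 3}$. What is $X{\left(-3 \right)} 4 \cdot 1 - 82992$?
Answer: $- \frac{248980}{3} \approx -82993.0$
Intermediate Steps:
$X{\left(z \right)} = - \frac{2 \left(2 + z\right)}{-3 + z}$ ($X{\left(z \right)} = - 2 \frac{2 + z}{z - 3} = - 2 \frac{2 + z}{-3 + z} = - \frac{2 \left(2 + z\right)}{-3 + z}$)
$X{\left(-3 \right)} 4 \cdot 1 - 82992 = \frac{2 \left(-2 - -3\right)}{-3 - 3} \cdot 4 \cdot 1 - 82992 = \frac{2 \left(-2 + 3\right)}{-6} \cdot 4 \cdot 1 - 82992 = 2 \left(- \frac{1}{6}\right) 1 \cdot 4 \cdot 1 - 82992 = \left(- \frac{1}{3}\right) 4 \cdot 1 - 82992 = \left(- \frac{4}{3}\right) 1 - 82992 = - \frac{4}{3} - 82992 = - \frac{248980}{3}$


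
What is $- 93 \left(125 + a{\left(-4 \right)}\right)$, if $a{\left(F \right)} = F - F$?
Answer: $-11625$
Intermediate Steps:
$a{\left(F \right)} = 0$
$- 93 \left(125 + a{\left(-4 \right)}\right) = - 93 \left(125 + 0\right) = \left(-93\right) 125 = -11625$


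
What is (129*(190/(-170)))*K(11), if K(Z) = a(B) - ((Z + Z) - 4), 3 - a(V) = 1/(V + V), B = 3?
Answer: 74347/34 ≈ 2186.7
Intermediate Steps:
a(V) = 3 - 1/(2*V) (a(V) = 3 - 1/(V + V) = 3 - 1/(2*V))
K(Z) = 41/6 - 2*Z (K(Z) = (3 - ½/3) - ((Z + Z) - 4) = (3 - ½*⅓) - (2*Z - 4) = (3 - ⅙) - (-4 + 2*Z) = 17/6 + (4 - 2*Z) = 41/6 - 2*Z)
(129*(190/(-170)))*K(11) = (129*(190/(-170)))*(41/6 - 2*11) = (129*(190*(-1/170)))*(41/6 - 22) = (129*(-19/17))*(-91/6) = -2451/17*(-91/6) = 74347/34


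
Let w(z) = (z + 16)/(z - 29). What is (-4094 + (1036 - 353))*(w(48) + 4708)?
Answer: -305339076/19 ≈ -1.6070e+7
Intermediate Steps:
w(z) = (16 + z)/(-29 + z)
(-4094 + (1036 - 353))*(w(48) + 4708) = (-4094 + (1036 - 353))*((16 + 48)/(-29 + 48) + 4708) = (-4094 + 683)*(64/19 + 4708) = -3411*((1/19)*64 + 4708) = -3411*(64/19 + 4708) = -3411*89516/19 = -305339076/19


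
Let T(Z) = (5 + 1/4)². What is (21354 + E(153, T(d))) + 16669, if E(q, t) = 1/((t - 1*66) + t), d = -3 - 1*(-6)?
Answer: 3307993/87 ≈ 38023.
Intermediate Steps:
d = 3 (d = -3 + 6 = 3)
T(Z) = 441/16 (T(Z) = (5 + ¼)² = (21/4)² = 441/16)
E(q, t) = 1/(-66 + 2*t) (E(q, t) = 1/((t - 66) + t) = 1/((-66 + t) + t) = 1/(-66 + 2*t))
(21354 + E(153, T(d))) + 16669 = (21354 + 1/(2*(-33 + 441/16))) + 16669 = (21354 + 1/(2*(-87/16))) + 16669 = (21354 + (½)*(-16/87)) + 16669 = (21354 - 8/87) + 16669 = 1857790/87 + 16669 = 3307993/87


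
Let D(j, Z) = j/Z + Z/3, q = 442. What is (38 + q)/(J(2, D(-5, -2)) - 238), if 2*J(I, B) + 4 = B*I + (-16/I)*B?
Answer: -960/491 ≈ -1.9552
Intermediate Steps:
D(j, Z) = Z/3 + j/Z (D(j, Z) = j/Z + Z*(1/3) = j/Z + Z/3 = Z/3 + j/Z)
J(I, B) = -2 + B*I/2 - 8*B/I (J(I, B) = -2 + (B*I + (-16/I)*B)/2 = -2 + (B*I - 16*B/I)/2 = -2 + (B*I/2 - 8*B/I) = -2 + B*I/2 - 8*B/I)
(38 + q)/(J(2, D(-5, -2)) - 238) = (38 + 442)/((-2 + (1/2)*((1/3)*(-2) - 5/(-2))*2 - 8*((1/3)*(-2) - 5/(-2))/2) - 238) = 480/((-2 + (1/2)*(-2/3 - 5*(-1/2))*2 - 8*(-2/3 - 5*(-1/2))*1/2) - 238) = 480/((-2 + (1/2)*(-2/3 + 5/2)*2 - 8*(-2/3 + 5/2)*1/2) - 238) = 480/((-2 + (1/2)*(11/6)*2 - 8*11/6*1/2) - 238) = 480/((-2 + 11/6 - 22/3) - 238) = 480/(-15/2 - 238) = 480/(-491/2) = 480*(-2/491) = -960/491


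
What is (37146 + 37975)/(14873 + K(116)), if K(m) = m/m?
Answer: 75121/14874 ≈ 5.0505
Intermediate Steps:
K(m) = 1
(37146 + 37975)/(14873 + K(116)) = (37146 + 37975)/(14873 + 1) = 75121/14874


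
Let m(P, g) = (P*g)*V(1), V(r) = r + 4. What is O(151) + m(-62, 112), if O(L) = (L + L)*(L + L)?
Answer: 56484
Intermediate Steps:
V(r) = 4 + r
m(P, g) = 5*P*g (m(P, g) = (P*g)*(4 + 1) = (P*g)*5 = 5*P*g)
O(L) = 4*L**2 (O(L) = (2*L)*(2*L) = 4*L**2)
O(151) + m(-62, 112) = 4*151**2 + 5*(-62)*112 = 4*22801 - 34720 = 91204 - 34720 = 56484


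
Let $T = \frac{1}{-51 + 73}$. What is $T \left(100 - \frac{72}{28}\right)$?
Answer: $\frac{31}{7} \approx 4.4286$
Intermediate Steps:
$T = \frac{1}{22} \approx 0.045455$
$T \left(100 - \frac{72}{28}\right) = \frac{100 - \frac{72}{28}}{22} = \frac{100 - \frac{18}{7}}{22} = \frac{1}{22} \cdot \frac{682}{7} = \frac{31}{7}$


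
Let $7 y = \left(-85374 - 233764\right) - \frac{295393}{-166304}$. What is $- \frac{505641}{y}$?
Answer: $\frac{588630846048}{53073630559} \approx 11.091$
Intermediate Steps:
$y = - \frac{53073630559}{1164128}$ ($y = \frac{\left(-85374 - 233764\right) - \frac{295393}{-166304}}{7} = \frac{-319138 - 295393 \left(- \frac{1}{166304}\right)}{7} = \frac{-319138 - - \frac{295393}{166304}}{7} = \frac{-319138 + \frac{295393}{166304}}{7} = \frac{1}{7} \left(- \frac{53073630559}{166304}\right) = - \frac{53073630559}{1164128} \approx -45591.0$)
$- \frac{505641}{y} = - \frac{505641}{- \frac{53073630559}{1164128}} = \left(-505641\right) \left(- \frac{1164128}{53073630559}\right) = \frac{588630846048}{53073630559}$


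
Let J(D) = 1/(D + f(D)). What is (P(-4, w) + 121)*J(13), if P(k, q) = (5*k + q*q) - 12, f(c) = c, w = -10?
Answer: 189/26 ≈ 7.2692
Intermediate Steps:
P(k, q) = -12 + q² + 5*k (P(k, q) = (5*k + q²) - 12 = (q² + 5*k) - 12 = -12 + q² + 5*k)
J(D) = 1/(2*D) (J(D) = 1/(D + D) = 1/(2*D))
(P(-4, w) + 121)*J(13) = ((-12 + (-10)² + 5*(-4)) + 121)*((½)/13) = ((-12 + 100 - 20) + 121)*((½)*(1/13)) = (68 + 121)*(1/26) = 189*(1/26) = 189/26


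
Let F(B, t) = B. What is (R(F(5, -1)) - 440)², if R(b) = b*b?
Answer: 172225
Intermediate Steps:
R(b) = b²
(R(F(5, -1)) - 440)² = (5² - 440)² = (25 - 440)² = (-415)² = 172225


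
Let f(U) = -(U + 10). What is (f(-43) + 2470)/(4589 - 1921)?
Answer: 2503/2668 ≈ 0.93816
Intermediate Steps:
f(U) = -10 - U (f(U) = -(10 + U) = -10 - U)
(f(-43) + 2470)/(4589 - 1921) = ((-10 - 1*(-43)) + 2470)/(4589 - 1921) = ((-10 + 43) + 2470)/2668 = (33 + 2470)*(1/2668) = 2503*(1/2668) = 2503/2668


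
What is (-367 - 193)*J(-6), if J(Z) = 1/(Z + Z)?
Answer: 140/3 ≈ 46.667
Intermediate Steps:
J(Z) = 1/(2*Z)
(-367 - 193)*J(-6) = (-367 - 193)*((1/2)/(-6)) = -280*(-1)/6 = -560*(-1/12) = 140/3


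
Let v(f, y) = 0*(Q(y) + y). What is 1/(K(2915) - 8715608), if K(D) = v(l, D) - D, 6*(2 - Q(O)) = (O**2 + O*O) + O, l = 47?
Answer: -1/8718523 ≈ -1.1470e-7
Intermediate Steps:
Q(O) = 2 - O**2/3 - O/6 (Q(O) = 2 - ((O**2 + O*O) + O)/6 = 2 - ((O**2 + O**2) + O)/6 = 2 - (2*O**2 + O)/6 = 2 - (O + 2*O**2)/6 = 2 + (-O**2/3 - O/6) = 2 - O**2/3 - O/6)
v(f, y) = 0 (v(f, y) = 0*((2 - y**2/3 - y/6) + y) = 0*(2 - y**2/3 + 5*y/6) = 0)
K(D) = -D (K(D) = 0 - D = -D)
1/(K(2915) - 8715608) = 1/(-1*2915 - 8715608) = 1/(-2915 - 8715608) = 1/(-8718523) = -1/8718523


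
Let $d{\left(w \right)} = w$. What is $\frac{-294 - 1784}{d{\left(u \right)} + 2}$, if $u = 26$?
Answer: $- \frac{1039}{14} \approx -74.214$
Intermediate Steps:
$\frac{-294 - 1784}{d{\left(u \right)} + 2} = \frac{-294 - 1784}{26 + 2} = - \frac{2078}{28} = \left(-2078\right) \frac{1}{28} = - \frac{1039}{14}$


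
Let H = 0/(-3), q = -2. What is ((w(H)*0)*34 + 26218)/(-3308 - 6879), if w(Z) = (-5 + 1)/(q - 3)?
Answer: -26218/10187 ≈ -2.5737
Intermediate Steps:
H = 0 (H = 0*(-1/3) = 0)
w(Z) = 4/5 (w(Z) = (-5 + 1)/(-2 - 3) = -4/(-5) = -4*(-1/5) = 4/5)
((w(H)*0)*34 + 26218)/(-3308 - 6879) = (((4/5)*0)*34 + 26218)/(-3308 - 6879) = (0*34 + 26218)/(-10187) = (0 + 26218)*(-1/10187) = 26218*(-1/10187) = -26218/10187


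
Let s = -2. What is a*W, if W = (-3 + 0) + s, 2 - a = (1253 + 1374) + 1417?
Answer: 20210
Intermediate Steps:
a = -4042 (a = 2 - ((1253 + 1374) + 1417) = 2 - (2627 + 1417) = 2 - 1*4044 = 2 - 4044 = -4042)
W = -5 (W = (-3 + 0) - 2 = -3 - 2 = -5)
a*W = -4042*(-5) = 20210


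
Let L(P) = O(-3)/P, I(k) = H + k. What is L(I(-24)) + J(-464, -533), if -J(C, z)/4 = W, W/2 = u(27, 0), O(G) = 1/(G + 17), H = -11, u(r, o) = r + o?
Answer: -105841/490 ≈ -216.00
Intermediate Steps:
u(r, o) = o + r
O(G) = 1/(17 + G)
W = 54 (W = 2*(0 + 27) = 2*27 = 54)
J(C, z) = -216 (J(C, z) = -4*54 = -216)
I(k) = -11 + k
L(P) = 1/(14*P) (L(P) = 1/((17 - 3)*P) = 1/(14*P))
L(I(-24)) + J(-464, -533) = 1/(14*(-11 - 24)) - 216 = (1/14)/(-35) - 216 = (1/14)*(-1/35) - 216 = -1/490 - 216 = -105841/490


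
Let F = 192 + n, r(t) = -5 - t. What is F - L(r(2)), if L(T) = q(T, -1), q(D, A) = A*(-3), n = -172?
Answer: 17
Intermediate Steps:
q(D, A) = -3*A
L(T) = 3 (L(T) = -3*(-1) = 3)
F = 20 (F = 192 - 172 = 20)
F - L(r(2)) = 20 - 1*3 = 20 - 3 = 17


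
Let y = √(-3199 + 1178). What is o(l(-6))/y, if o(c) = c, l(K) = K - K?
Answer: 0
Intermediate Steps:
l(K) = 0
y = I*√2021 (y = √(-2021) = I*√2021 ≈ 44.956*I)
o(l(-6))/y = 0/((I*√2021)) = 0*(-I*√2021/2021) = 0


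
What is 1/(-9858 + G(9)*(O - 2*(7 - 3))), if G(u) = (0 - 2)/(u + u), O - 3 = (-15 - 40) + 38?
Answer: -9/88700 ≈ -0.00010147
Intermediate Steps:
O = -14 (O = 3 + ((-15 - 40) + 38) = 3 + (-55 + 38) = 3 - 17 = -14)
G(u) = -1/u (G(u) = -2*1/(2*u) = -1/u)
1/(-9858 + G(9)*(O - 2*(7 - 3))) = 1/(-9858 + (-1/9)*(-14 - 2*(7 - 3))) = 1/(-9858 + (-1*⅑)*(-14 - 2*4)) = 1/(-9858 - (-14 - 8)/9) = 1/(-9858 - ⅑*(-22)) = 1/(-9858 + 22/9) = 1/(-88700/9) = -9/88700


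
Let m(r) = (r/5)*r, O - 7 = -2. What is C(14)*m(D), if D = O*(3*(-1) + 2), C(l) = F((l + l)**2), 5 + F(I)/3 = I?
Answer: 11685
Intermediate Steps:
F(I) = -15 + 3*I
C(l) = -15 + 12*l**2 (C(l) = -15 + 3*(l + l)**2 = -15 + 3*(2*l)**2 = -15 + 3*(4*l**2) = -15 + 12*l**2)
O = 5 (O = 7 - 2 = 5)
D = -5 (D = 5*(3*(-1) + 2) = 5*(-3 + 2) = 5*(-1) = -5)
m(r) = r**2/5 (m(r) = (r*(1/5))*r = (r/5)*r = r**2/5)
C(14)*m(D) = (-15 + 12*14**2)*((1/5)*(-5)**2) = (-15 + 12*196)*((1/5)*25) = (-15 + 2352)*5 = 2337*5 = 11685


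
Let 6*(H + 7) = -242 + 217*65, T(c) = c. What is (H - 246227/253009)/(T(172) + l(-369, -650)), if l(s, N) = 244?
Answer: 1165120009/210503488 ≈ 5.5349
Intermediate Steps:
H = 4607/2 (H = -7 + (-242 + 217*65)/6 = -7 + (-242 + 14105)/6 = -7 + (⅙)*13863 = -7 + 4621/2 = 4607/2 ≈ 2303.5)
(H - 246227/253009)/(T(172) + l(-369, -650)) = (4607/2 - 246227/253009)/(172 + 244) = (4607/2 - 246227*1/253009)/416 = (4607/2 - 246227/253009)*(1/416) = (1165120009/506018)*(1/416) = 1165120009/210503488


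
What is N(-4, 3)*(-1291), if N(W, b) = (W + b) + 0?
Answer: 1291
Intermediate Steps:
N(W, b) = W + b
N(-4, 3)*(-1291) = (-4 + 3)*(-1291) = -1*(-1291) = 1291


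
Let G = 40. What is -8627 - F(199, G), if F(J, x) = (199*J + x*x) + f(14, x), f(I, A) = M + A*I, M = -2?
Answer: -50386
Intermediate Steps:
f(I, A) = -2 + A*I
F(J, x) = -2 + x² + 14*x + 199*J (F(J, x) = (199*J + x*x) + (-2 + x*14) = (199*J + x²) + (-2 + 14*x) = (x² + 199*J) + (-2 + 14*x) = -2 + x² + 14*x + 199*J)
-8627 - F(199, G) = -8627 - (-2 + 40² + 14*40 + 199*199) = -8627 - (-2 + 1600 + 560 + 39601) = -8627 - 1*41759 = -8627 - 41759 = -50386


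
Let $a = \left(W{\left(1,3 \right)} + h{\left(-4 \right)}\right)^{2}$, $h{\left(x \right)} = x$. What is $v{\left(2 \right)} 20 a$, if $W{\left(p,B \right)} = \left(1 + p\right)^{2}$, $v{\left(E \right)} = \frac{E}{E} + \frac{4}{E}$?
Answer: $0$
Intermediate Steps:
$v{\left(E \right)} = 1 + \frac{4}{E}$
$a = 0$ ($a = \left(\left(1 + 1\right)^{2} - 4\right)^{2} = \left(2^{2} - 4\right)^{2} = \left(4 - 4\right)^{2} = 0^{2} = 0$)
$v{\left(2 \right)} 20 a = \frac{4 + 2}{2} \cdot 20 \cdot 0 = \frac{1}{2} \cdot 6 \cdot 20 \cdot 0 = 3 \cdot 20 \cdot 0 = 60 \cdot 0 = 0$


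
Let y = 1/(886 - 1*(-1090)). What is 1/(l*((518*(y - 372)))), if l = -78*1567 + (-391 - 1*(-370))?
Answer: 988/23273798155083 ≈ 4.2451e-11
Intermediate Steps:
l = -122247 (l = -122226 + (-391 + 370) = -122226 - 21 = -122247)
y = 1/1976 (y = 1/(886 + 1090) = 1/1976 ≈ 0.00050607)
1/(l*((518*(y - 372)))) = 1/((-122247)*((518*(1/1976 - 372)))) = -1/(122247*(518*(-735071/1976))) = -1/(122247*(-190383389/988)) = -1/122247*(-988/190383389) = 988/23273798155083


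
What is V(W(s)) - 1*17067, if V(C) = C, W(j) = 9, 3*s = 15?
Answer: -17058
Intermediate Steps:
s = 5 (s = (1/3)*15 = 5)
V(W(s)) - 1*17067 = 9 - 1*17067 = 9 - 17067 = -17058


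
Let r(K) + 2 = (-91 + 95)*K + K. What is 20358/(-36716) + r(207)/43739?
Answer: -426255467/802960562 ≈ -0.53086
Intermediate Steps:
r(K) = -2 + 5*K (r(K) = -2 + ((-91 + 95)*K + K) = -2 + (4*K + K) = -2 + 5*K)
20358/(-36716) + r(207)/43739 = 20358/(-36716) + (-2 + 5*207)/43739 = 20358*(-1/36716) + (-2 + 1035)*(1/43739) = -10179/18358 + 1033*(1/43739) = -10179/18358 + 1033/43739 = -426255467/802960562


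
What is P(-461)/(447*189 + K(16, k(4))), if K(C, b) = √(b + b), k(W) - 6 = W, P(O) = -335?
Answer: -28301805/7137377269 + 670*√5/7137377269 ≈ -0.0039651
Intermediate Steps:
k(W) = 6 + W
K(C, b) = √2*√b (K(C, b) = √(2*b) = √2*√b)
P(-461)/(447*189 + K(16, k(4))) = -335/(447*189 + √2*√(6 + 4)) = -335/(84483 + √2*√10) = -335/(84483 + 2*√5)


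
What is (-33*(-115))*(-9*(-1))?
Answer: 34155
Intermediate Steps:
(-33*(-115))*(-9*(-1)) = 3795*9 = 34155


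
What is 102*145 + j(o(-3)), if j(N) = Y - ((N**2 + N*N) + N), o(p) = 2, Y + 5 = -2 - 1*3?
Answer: 14770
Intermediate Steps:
Y = -10 (Y = -5 + (-2 - 1*3) = -5 + (-2 - 3) = -5 - 5 = -10)
j(N) = -10 - N - 2*N**2 (j(N) = -10 - ((N**2 + N*N) + N) = -10 - ((N**2 + N**2) + N) = -10 - (2*N**2 + N) = -10 - (N + 2*N**2) = -10 + (-N - 2*N**2) = -10 - N - 2*N**2)
102*145 + j(o(-3)) = 102*145 + (-10 - 1*2 - 2*2**2) = 14790 + (-10 - 2 - 2*4) = 14790 + (-10 - 2 - 8) = 14790 - 20 = 14770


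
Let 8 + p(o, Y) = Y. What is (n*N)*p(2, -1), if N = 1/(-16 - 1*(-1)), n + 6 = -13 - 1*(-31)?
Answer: 36/5 ≈ 7.2000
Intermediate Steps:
p(o, Y) = -8 + Y
n = 12 (n = -6 + (-13 - 1*(-31)) = -6 + (-13 + 31) = -6 + 18 = 12)
N = -1/15 (N = 1/(-16 + 1) = 1/(-15) = -1/15 ≈ -0.066667)
(n*N)*p(2, -1) = (12*(-1/15))*(-8 - 1) = -⅘*(-9) = 36/5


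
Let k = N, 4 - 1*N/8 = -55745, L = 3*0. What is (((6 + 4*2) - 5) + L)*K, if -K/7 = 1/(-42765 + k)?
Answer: -7/44803 ≈ -0.00015624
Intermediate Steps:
L = 0
N = 445992 (N = 32 - 8*(-55745) = 32 + 445960 = 445992)
k = 445992
K = -7/403227 (K = -7/(-42765 + 445992) = -7/403227 ≈ -1.7360e-5)
(((6 + 4*2) - 5) + L)*K = (((6 + 4*2) - 5) + 0)*(-7/403227) = (((6 + 8) - 5) + 0)*(-7/403227) = ((14 - 5) + 0)*(-7/403227) = (9 + 0)*(-7/403227) = 9*(-7/403227) = -7/44803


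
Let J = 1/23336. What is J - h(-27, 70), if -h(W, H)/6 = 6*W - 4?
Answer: -23242655/23336 ≈ -996.00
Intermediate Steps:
J = 1/23336 ≈ 4.2852e-5
h(W, H) = 24 - 36*W (h(W, H) = -6*(6*W - 4) = -6*(-4 + 6*W) = 24 - 36*W)
J - h(-27, 70) = 1/23336 - (24 - 36*(-27)) = 1/23336 - (24 + 972) = 1/23336 - 1*996 = 1/23336 - 996 = -23242655/23336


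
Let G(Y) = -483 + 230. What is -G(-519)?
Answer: 253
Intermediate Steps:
G(Y) = -253
-G(-519) = -1*(-253) = 253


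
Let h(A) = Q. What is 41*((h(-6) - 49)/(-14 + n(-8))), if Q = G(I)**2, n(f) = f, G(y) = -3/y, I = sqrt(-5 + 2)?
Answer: 1066/11 ≈ 96.909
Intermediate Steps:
I = I*sqrt(3) (I = sqrt(-3) = I*sqrt(3) ≈ 1.732*I)
Q = -3 (Q = (-3*(-I*sqrt(3)/3))**2 = (-(-1)*I*sqrt(3))**2 = (I*sqrt(3))**2 = -3)
h(A) = -3
41*((h(-6) - 49)/(-14 + n(-8))) = 41*((-3 - 49)/(-14 - 8)) = 41*(-52/(-22)) = 41*(-52*(-1/22)) = 41*(26/11) = 1066/11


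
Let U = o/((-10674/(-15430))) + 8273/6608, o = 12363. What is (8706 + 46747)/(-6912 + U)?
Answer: 651885061296/128851336403 ≈ 5.0592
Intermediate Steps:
U = 210106264787/11755632 (U = 12363/((-10674/(-15430))) + 8273/6608 = 12363/((-10674*(-1/15430))) + 8273*(1/6608) = 12363/(5337/7715) + 8273/6608 = 12363*(7715/5337) + 8273/6608 = 31793515/1779 + 8273/6608 = 210106264787/11755632 ≈ 17873.)
(8706 + 46747)/(-6912 + U) = (8706 + 46747)/(-6912 + 210106264787/11755632) = 55453/(128851336403/11755632) = 55453*(11755632/128851336403) = 651885061296/128851336403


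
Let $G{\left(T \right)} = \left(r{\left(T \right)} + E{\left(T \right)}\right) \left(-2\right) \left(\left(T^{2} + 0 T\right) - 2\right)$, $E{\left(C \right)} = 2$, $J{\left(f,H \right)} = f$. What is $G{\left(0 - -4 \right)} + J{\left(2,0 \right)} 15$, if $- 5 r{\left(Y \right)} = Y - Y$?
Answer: $-26$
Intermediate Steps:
$r{\left(Y \right)} = 0$ ($r{\left(Y \right)} = - \frac{Y - Y}{5} = \left(- \frac{1}{5}\right) 0 = 0$)
$G{\left(T \right)} = 8 - 4 T^{2}$ ($G{\left(T \right)} = \left(0 + 2\right) \left(-2\right) \left(\left(T^{2} + 0 T\right) - 2\right) = 2 \left(-2\right) \left(\left(T^{2} + 0\right) - 2\right) = - 4 \left(T^{2} - 2\right) = - 4 \left(-2 + T^{2}\right) = 8 - 4 T^{2}$)
$G{\left(0 - -4 \right)} + J{\left(2,0 \right)} 15 = \left(8 - 4 \left(0 - -4\right)^{2}\right) + 2 \cdot 15 = \left(8 - 4 \left(0 + 4\right)^{2}\right) + 30 = \left(8 - 4 \cdot 4^{2}\right) + 30 = \left(8 - 64\right) + 30 = -56 + 30 = -26$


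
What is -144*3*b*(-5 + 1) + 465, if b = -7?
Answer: -11631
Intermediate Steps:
-144*3*b*(-5 + 1) + 465 = -144*3*(-7)*(-5 + 1) + 465 = -(-3024)*(-4) + 465 = -144*84 + 465 = -12096 + 465 = -11631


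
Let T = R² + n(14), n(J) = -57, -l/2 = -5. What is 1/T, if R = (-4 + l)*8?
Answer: 1/2247 ≈ 0.00044504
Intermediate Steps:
l = 10 (l = -2*(-5) = 10)
R = 48 (R = (-4 + 10)*8 = 6*8 = 48)
T = 2247 (T = 48² - 57 = 2304 - 57 = 2247)
1/T = 1/2247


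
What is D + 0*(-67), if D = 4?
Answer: 4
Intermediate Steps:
D + 0*(-67) = 4 + 0*(-67) = 4 + 0 = 4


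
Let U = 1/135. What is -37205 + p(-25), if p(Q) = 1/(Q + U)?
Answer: -125529805/3374 ≈ -37205.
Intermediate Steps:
U = 1/135 ≈ 0.0074074
p(Q) = 1/(1/135 + Q) (p(Q) = 1/(Q + 1/135) = 1/(1/135 + Q))
-37205 + p(-25) = -37205 + 135/(1 + 135*(-25)) = -37205 + 135/(1 - 3375) = -37205 + 135/(-3374) = -37205 + 135*(-1/3374) = -37205 - 135/3374 = -125529805/3374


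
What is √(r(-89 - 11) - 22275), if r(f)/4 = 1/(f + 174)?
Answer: I*√30494401/37 ≈ 149.25*I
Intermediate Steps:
r(f) = 4/(174 + f) (r(f) = 4/(f + 174) = 4/(174 + f))
√(r(-89 - 11) - 22275) = √(4/(174 + (-89 - 11)) - 22275) = √(4/(174 - 100) - 22275) = √(4/74 - 22275) = √(4*(1/74) - 22275) = √(2/37 - 22275) = √(-824173/37) = I*√30494401/37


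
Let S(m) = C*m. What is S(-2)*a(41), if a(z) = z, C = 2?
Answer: -164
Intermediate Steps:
S(m) = 2*m
S(-2)*a(41) = (2*(-2))*41 = -4*41 = -164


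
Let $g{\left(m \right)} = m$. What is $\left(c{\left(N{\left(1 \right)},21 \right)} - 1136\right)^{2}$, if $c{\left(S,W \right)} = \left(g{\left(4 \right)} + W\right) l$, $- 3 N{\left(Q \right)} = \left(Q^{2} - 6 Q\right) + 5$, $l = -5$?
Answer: $1590121$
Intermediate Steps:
$N{\left(Q \right)} = - \frac{5}{3} + 2 Q - \frac{Q^{2}}{3}$ ($N{\left(Q \right)} = - \frac{\left(Q^{2} - 6 Q\right) + 5}{3} = - \frac{5 + Q^{2} - 6 Q}{3} = - \frac{5}{3} + 2 Q - \frac{Q^{2}}{3}$)
$c{\left(S,W \right)} = -20 - 5 W$ ($c{\left(S,W \right)} = \left(4 + W\right) \left(-5\right) = -20 - 5 W$)
$\left(c{\left(N{\left(1 \right)},21 \right)} - 1136\right)^{2} = \left(\left(-20 - 105\right) - 1136\right)^{2} = \left(-125 - 1136\right)^{2} = \left(-1261\right)^{2} = 1590121$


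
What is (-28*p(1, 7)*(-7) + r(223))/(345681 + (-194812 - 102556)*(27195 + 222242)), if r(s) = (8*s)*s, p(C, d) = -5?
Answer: -396852/74174236135 ≈ -5.3503e-6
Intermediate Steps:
r(s) = 8*s²
(-28*p(1, 7)*(-7) + r(223))/(345681 + (-194812 - 102556)*(27195 + 222242)) = (-28*(-5)*(-7) + 8*223²)/(345681 + (-194812 - 102556)*(27195 + 222242)) = (140*(-7) + 8*49729)/(345681 - 297368*249437) = (-980 + 397832)/(345681 - 74174581816) = 396852/(-74174236135) = 396852*(-1/74174236135) = -396852/74174236135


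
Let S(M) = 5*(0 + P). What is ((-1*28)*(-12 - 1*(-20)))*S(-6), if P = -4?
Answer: 4480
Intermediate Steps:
S(M) = -20 (S(M) = 5*(0 - 4) = 5*(-4) = -20)
((-1*28)*(-12 - 1*(-20)))*S(-6) = ((-1*28)*(-12 - 1*(-20)))*(-20) = -28*(-12 + 20)*(-20) = -28*8*(-20) = -224*(-20) = 4480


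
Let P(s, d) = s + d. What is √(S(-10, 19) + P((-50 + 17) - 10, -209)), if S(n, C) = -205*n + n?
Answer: 2*√447 ≈ 42.285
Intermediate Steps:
S(n, C) = -204*n
P(s, d) = d + s
√(S(-10, 19) + P((-50 + 17) - 10, -209)) = √(-204*(-10) + (-209 + ((-50 + 17) - 10))) = √(2040 + (-209 + (-33 - 10))) = √(2040 + (-209 - 43)) = √(2040 - 252) = √1788 = 2*√447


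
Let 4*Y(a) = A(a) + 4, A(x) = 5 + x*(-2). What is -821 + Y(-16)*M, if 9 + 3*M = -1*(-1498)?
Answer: 51197/12 ≈ 4266.4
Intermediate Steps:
A(x) = 5 - 2*x
Y(a) = 9/4 - a/2 (Y(a) = ((5 - 2*a) + 4)/4 = (9 - 2*a)/4 = 9/4 - a/2)
M = 1489/3 (M = -3 + (-1*(-1498))/3 = -3 + (1/3)*1498 = -3 + 1498/3 = 1489/3 ≈ 496.33)
-821 + Y(-16)*M = -821 + (9/4 - 1/2*(-16))*(1489/3) = -821 + (9/4 + 8)*(1489/3) = -821 + (41/4)*(1489/3) = -821 + 61049/12 = 51197/12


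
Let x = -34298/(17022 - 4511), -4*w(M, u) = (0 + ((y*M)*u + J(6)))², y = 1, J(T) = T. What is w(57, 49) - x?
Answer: -98016053719/50044 ≈ -1.9586e+6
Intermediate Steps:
w(M, u) = -(6 + M*u)²/4 (w(M, u) = -(0 + ((1*M)*u + 6))²/4 = -(0 + (M*u + 6))²/4 = -(0 + (6 + M*u))²/4 = -(6 + M*u)²/4)
x = -34298/12511 ≈ -2.7414
w(57, 49) - x = -(6 + 57*49)²/4 - 1*(-34298/12511) = -(6 + 2793)²/4 + 34298/12511 = -¼*2799² + 34298/12511 = -¼*7834401 + 34298/12511 = -7834401/4 + 34298/12511 = -98016053719/50044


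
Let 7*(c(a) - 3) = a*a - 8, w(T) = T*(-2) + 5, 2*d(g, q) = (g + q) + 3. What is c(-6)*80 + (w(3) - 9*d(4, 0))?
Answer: 1055/2 ≈ 527.50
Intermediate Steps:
d(g, q) = 3/2 + g/2 + q/2 (d(g, q) = ((g + q) + 3)/2 = (3 + g + q)/2 = 3/2 + g/2 + q/2)
w(T) = 5 - 2*T (w(T) = -2*T + 5 = 5 - 2*T)
c(a) = 13/7 + a²/7 (c(a) = 3 + (a*a - 8)/7 = 3 + (a² - 8)/7 = 3 + (-8 + a²)/7 = 3 + (-8/7 + a²/7) = 13/7 + a²/7)
c(-6)*80 + (w(3) - 9*d(4, 0)) = (13/7 + (⅐)*(-6)²)*80 + ((5 - 2*3) - 9*(3/2 + (½)*4 + (½)*0)) = (13/7 + (⅐)*36)*80 + ((5 - 6) - 9*(3/2 + 2 + 0)) = (13/7 + 36/7)*80 + (-1 - 9*7/2) = 7*80 + (-1 - 63/2) = 560 - 65/2 = 1055/2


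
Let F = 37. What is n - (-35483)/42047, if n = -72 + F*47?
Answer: 70127832/42047 ≈ 1667.8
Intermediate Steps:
n = 1667 (n = -72 + 37*47 = -72 + 1739 = 1667)
n - (-35483)/42047 = 1667 - (-35483)/42047 = 1667 - 1*(-35483/42047) = 1667 + 35483/42047 = 70127832/42047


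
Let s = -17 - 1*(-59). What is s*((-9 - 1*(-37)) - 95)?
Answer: -2814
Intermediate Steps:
s = 42 (s = -17 + 59 = 42)
s*((-9 - 1*(-37)) - 95) = 42*((-9 - 1*(-37)) - 95) = 42*((-9 + 37) - 95) = 42*(28 - 95) = 42*(-67) = -2814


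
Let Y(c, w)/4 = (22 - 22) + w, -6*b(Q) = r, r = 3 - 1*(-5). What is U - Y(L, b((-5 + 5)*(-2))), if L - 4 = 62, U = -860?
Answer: -2564/3 ≈ -854.67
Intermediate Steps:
r = 8 (r = 3 + 5 = 8)
L = 66 (L = 4 + 62 = 66)
b(Q) = -4/3 (b(Q) = -⅙*8 = -4/3)
Y(c, w) = 4*w (Y(c, w) = 4*((22 - 22) + w) = 4*(0 + w) = 4*w)
U - Y(L, b((-5 + 5)*(-2))) = -860 - 4*(-4)/3 = -860 - 1*(-16/3) = -860 + 16/3 = -2564/3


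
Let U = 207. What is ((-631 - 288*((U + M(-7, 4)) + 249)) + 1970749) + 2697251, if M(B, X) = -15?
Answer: 4540361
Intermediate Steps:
((-631 - 288*((U + M(-7, 4)) + 249)) + 1970749) + 2697251 = ((-631 - 288*((207 - 15) + 249)) + 1970749) + 2697251 = ((-631 - 288*(192 + 249)) + 1970749) + 2697251 = ((-631 - 288*441) + 1970749) + 2697251 = ((-631 - 127008) + 1970749) + 2697251 = (-127639 + 1970749) + 2697251 = 1843110 + 2697251 = 4540361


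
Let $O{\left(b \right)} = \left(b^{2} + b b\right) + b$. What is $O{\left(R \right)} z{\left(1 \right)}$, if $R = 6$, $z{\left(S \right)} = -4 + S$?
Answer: $-234$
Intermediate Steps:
$O{\left(b \right)} = b + 2 b^{2}$ ($O{\left(b \right)} = \left(b^{2} + b^{2}\right) + b = 2 b^{2} + b = b + 2 b^{2}$)
$O{\left(R \right)} z{\left(1 \right)} = 6 \left(1 + 2 \cdot 6\right) \left(-4 + 1\right) = 6 \left(1 + 12\right) \left(-3\right) = 6 \cdot 13 \left(-3\right) = 78 \left(-3\right) = -234$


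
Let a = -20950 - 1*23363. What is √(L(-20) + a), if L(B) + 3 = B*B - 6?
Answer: I*√43922 ≈ 209.58*I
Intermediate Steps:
L(B) = -9 + B² (L(B) = -3 + (B*B - 6) = -3 + (B² - 6) = -3 + (-6 + B²) = -9 + B²)
a = -44313 (a = -20950 - 23363 = -44313)
√(L(-20) + a) = √((-9 + (-20)²) - 44313) = √((-9 + 400) - 44313) = √(391 - 44313) = √(-43922) = I*√43922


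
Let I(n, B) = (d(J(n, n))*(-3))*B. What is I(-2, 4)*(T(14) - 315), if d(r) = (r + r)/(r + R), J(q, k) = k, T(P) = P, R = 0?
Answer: 7224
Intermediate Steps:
d(r) = 2 (d(r) = (r + r)/(r + 0) = (2*r)/r = 2)
I(n, B) = -6*B (I(n, B) = (2*(-3))*B = -6*B)
I(-2, 4)*(T(14) - 315) = (-6*4)*(14 - 315) = -24*(-301) = 7224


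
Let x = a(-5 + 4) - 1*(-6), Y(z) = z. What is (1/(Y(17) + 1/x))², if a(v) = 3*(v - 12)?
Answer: 1089/313600 ≈ 0.0034726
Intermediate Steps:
a(v) = -36 + 3*v (a(v) = 3*(-12 + v) = -36 + 3*v)
x = -33 (x = (-36 + 3*(-5 + 4)) - 1*(-6) = (-36 + 3*(-1)) + 6 = (-36 - 3) + 6 = -39 + 6 = -33)
(1/(Y(17) + 1/x))² = (1/(17 + 1/(-33)))² = (1/(17 - 1/33))² = (1/(560/33))² = (33/560)² = 1089/313600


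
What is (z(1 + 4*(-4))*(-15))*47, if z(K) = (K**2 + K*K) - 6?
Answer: -313020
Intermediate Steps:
z(K) = -6 + 2*K**2 (z(K) = (K**2 + K**2) - 6 = 2*K**2 - 6 = -6 + 2*K**2)
(z(1 + 4*(-4))*(-15))*47 = ((-6 + 2*(1 + 4*(-4))**2)*(-15))*47 = ((-6 + 2*(1 - 16)**2)*(-15))*47 = ((-6 + 2*(-15)**2)*(-15))*47 = ((-6 + 2*225)*(-15))*47 = ((-6 + 450)*(-15))*47 = (444*(-15))*47 = -6660*47 = -313020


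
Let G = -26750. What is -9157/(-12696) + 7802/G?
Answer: 72947779/169809000 ≈ 0.42959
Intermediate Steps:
-9157/(-12696) + 7802/G = -9157/(-12696) + 7802/(-26750) = -9157*(-1/12696) + 7802*(-1/26750) = 9157/12696 - 3901/13375 = 72947779/169809000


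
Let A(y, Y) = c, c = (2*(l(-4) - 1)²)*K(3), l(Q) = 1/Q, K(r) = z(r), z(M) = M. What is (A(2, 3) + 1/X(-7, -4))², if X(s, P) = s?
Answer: 267289/3136 ≈ 85.232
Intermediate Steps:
K(r) = r
c = 75/8 (c = (2*(1/(-4) - 1)²)*3 = (2*(-¼ - 1)²)*3 = (2*(-5/4)²)*3 = (2*(25/16))*3 = (25/8)*3 = 75/8 ≈ 9.3750)
A(y, Y) = 75/8
(A(2, 3) + 1/X(-7, -4))² = (75/8 + 1/(-7))² = (75/8 - ⅐)² = (517/56)² = 267289/3136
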